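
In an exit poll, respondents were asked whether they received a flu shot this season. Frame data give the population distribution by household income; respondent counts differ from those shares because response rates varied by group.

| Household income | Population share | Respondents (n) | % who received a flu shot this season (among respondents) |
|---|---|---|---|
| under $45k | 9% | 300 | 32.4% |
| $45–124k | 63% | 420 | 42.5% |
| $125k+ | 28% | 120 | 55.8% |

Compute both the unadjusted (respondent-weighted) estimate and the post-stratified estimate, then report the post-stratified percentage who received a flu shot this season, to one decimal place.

Unadjusted (pooled respondent) estimate weights by respondent counts:
  (300/840)×32.4 + (420/840)×42.5 + (120/840)×55.8 = 40.7929%
Post-stratifying to population shares instead:
  0.09×32.4 + 0.63×42.5 + 0.28×55.8 = 45.315%

45.3%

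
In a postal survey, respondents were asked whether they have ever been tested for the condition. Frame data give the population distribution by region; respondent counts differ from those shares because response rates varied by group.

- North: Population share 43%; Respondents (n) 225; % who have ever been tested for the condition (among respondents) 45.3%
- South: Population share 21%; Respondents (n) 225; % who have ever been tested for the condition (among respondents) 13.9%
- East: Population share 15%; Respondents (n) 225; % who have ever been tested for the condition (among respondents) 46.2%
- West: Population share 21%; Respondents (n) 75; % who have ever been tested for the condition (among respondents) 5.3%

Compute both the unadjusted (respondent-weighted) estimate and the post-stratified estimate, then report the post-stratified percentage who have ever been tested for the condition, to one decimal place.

30.4%

Unadjusted (pooled respondent) estimate weights by respondent counts:
  (225/750)×45.3 + (225/750)×13.9 + (225/750)×46.2 + (75/750)×5.3 = 32.15%
Post-stratified estimate weights by population shares:
  0.43×45.3 + 0.21×13.9 + 0.15×46.2 + 0.21×5.3 = 30.441%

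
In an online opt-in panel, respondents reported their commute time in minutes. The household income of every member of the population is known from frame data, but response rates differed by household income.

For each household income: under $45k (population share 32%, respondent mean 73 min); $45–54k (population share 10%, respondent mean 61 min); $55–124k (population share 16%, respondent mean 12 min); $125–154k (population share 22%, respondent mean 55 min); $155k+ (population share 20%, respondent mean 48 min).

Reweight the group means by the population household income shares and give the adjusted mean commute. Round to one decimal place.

Each cell contributes population-share × respondent value:
  under $45k: 0.32 × 73 = 23.36
  $45–54k: 0.1 × 61 = 6.1
  $55–124k: 0.16 × 12 = 1.92
  $125–154k: 0.22 × 55 = 12.1
  $155k+: 0.2 × 48 = 9.6
Post-stratified estimate = 53.08 → 53.1.

53.1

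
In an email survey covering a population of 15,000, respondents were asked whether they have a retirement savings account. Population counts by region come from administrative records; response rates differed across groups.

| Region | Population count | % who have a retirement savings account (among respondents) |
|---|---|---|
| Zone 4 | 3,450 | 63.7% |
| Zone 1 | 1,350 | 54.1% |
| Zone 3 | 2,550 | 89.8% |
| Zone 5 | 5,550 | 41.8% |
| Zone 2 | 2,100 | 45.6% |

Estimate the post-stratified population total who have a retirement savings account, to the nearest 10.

8,500

Each cell contributes its population count × the respondent rate:
  Zone 4: 3,450 × 63.7% = 2197.65
  Zone 1: 1,350 × 54.1% = 730.35
  Zone 3: 2,550 × 89.8% = 2289.9
  Zone 5: 5,550 × 41.8% = 2319.9
  Zone 2: 2,100 × 45.6% = 957.6
Estimated total = 8495.4 → 8,500.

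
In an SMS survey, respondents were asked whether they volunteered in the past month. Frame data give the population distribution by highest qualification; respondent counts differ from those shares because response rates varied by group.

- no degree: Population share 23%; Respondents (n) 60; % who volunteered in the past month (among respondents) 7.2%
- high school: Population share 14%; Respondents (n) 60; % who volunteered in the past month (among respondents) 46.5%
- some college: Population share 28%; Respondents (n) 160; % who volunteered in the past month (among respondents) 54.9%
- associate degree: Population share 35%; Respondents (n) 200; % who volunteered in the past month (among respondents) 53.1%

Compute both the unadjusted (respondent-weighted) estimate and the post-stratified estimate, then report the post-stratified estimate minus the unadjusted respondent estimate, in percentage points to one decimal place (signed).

-5.0 percentage points

Without adjustment, the pooled respondent share is:
  (60/480)×7.2 + (60/480)×46.5 + (160/480)×54.9 + (200/480)×53.1 = 47.1375%
Reweighting by population highest qualification shares:
  0.23×7.2 + 0.14×46.5 + 0.28×54.9 + 0.35×53.1 = 42.123%
Difference = 42.123 − 47.1375 = -5.0145 pp.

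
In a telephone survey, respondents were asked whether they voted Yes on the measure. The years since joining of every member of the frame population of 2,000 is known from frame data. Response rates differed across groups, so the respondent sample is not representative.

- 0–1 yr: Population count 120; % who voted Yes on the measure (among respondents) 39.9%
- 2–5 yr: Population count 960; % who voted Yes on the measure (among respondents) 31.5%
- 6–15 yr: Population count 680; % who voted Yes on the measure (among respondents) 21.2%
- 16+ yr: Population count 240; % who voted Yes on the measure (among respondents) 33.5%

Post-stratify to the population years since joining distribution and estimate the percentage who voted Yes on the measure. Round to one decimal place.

Post-stratification weights by population share, not respondent share:
  0–1 yr: (120/2,000) × 39.9 = 2.394
  2–5 yr: (960/2,000) × 31.5 = 15.12
  6–15 yr: (680/2,000) × 21.2 = 7.208
  16+ yr: (240/2,000) × 33.5 = 4.02
Post-stratified estimate = 28.742 → 28.7%.

28.7%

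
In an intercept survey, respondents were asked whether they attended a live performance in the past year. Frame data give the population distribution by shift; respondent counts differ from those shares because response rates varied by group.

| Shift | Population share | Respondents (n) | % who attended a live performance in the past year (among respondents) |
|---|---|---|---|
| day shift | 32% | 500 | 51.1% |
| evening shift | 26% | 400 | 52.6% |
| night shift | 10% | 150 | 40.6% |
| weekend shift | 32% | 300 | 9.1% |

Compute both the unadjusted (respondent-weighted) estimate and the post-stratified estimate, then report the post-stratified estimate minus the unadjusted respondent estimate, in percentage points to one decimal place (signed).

-4.0 percentage points

Unadjusted (pooled respondent) estimate weights by respondent counts:
  (500/1350)×51.1 + (400/1350)×52.6 + (150/1350)×40.6 + (300/1350)×9.1 = 41.0444%
Reweighting by population shift shares:
  0.32×51.1 + 0.26×52.6 + 0.1×40.6 + 0.32×9.1 = 37%
Difference = 37 − 41.0444 = -4.0444 pp.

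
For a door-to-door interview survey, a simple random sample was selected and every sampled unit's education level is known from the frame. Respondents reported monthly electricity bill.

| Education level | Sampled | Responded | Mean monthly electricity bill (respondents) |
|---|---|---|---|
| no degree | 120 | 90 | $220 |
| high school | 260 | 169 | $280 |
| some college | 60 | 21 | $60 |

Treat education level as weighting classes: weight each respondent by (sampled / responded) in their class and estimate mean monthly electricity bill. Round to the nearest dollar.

Response rates by class: no degree 90/120 = 75%, high school 169/260 = 65%, some college 21/60 = 35%.
Each respondent's weight = sampled/responded in their class; summing within a class gives n_sampled, so:
  no degree: 120 × 220 = 26,400
  high school: 260 × 280 = 72,800
  some college: 60 × 60 = 3600
Adjusted estimate = 102,800 / 440 = 233.636 → $234.

$234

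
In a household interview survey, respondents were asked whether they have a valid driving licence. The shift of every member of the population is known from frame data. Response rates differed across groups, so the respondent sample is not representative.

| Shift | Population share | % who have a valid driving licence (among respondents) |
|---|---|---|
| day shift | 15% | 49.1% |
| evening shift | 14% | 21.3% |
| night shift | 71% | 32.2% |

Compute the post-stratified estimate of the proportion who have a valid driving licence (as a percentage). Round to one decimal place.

33.2%

Weight each group's respondent value by its population share:
  day shift: 0.15 × 49.1 = 7.365
  evening shift: 0.14 × 21.3 = 2.982
  night shift: 0.71 × 32.2 = 22.862
Post-stratified estimate = 33.209 → 33.2%.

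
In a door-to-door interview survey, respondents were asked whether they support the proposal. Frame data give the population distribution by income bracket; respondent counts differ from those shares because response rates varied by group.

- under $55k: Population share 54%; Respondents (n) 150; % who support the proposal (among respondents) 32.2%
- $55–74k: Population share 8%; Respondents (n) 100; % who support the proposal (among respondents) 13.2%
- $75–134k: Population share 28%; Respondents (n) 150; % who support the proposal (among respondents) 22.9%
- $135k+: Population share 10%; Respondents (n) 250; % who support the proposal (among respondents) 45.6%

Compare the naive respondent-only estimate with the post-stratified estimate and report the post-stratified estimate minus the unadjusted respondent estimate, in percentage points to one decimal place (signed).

Unadjusted (pooled respondent) estimate weights by respondent counts:
  (150/650)×32.2 + (100/650)×13.2 + (150/650)×22.9 + (250/650)×45.6 = 32.2846%
Post-stratified estimate weights by population shares:
  0.54×32.2 + 0.08×13.2 + 0.28×22.9 + 0.1×45.6 = 29.416%
Difference = 29.416 − 32.2846 = -2.8686 pp.

-2.9 percentage points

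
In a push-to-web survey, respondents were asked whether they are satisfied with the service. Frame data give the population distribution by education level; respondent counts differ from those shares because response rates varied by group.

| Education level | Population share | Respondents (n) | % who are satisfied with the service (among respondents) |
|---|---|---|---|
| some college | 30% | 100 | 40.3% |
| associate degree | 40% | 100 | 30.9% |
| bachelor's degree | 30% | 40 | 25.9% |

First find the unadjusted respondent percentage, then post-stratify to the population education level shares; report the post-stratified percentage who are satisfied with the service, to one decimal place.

32.2%

Naive respondent-only estimate (weights = respondent counts):
  (100/240)×40.3 + (100/240)×30.9 + (40/240)×25.9 = 33.9833%
Post-stratifying to population shares instead:
  0.3×40.3 + 0.4×30.9 + 0.3×25.9 = 32.22%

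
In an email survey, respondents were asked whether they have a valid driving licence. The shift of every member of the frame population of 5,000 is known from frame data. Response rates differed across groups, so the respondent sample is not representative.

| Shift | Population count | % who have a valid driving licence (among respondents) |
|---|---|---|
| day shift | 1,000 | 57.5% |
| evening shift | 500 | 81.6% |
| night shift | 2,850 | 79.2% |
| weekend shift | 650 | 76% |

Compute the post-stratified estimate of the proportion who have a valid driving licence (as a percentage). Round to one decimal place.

74.7%

Post-stratification weights by population share, not respondent share:
  day shift: (1,000/5,000) × 57.5 = 11.5
  evening shift: (500/5,000) × 81.6 = 8.16
  night shift: (2,850/5,000) × 79.2 = 45.144
  weekend shift: (650/5,000) × 76 = 9.88
Post-stratified estimate = 74.684 → 74.7%.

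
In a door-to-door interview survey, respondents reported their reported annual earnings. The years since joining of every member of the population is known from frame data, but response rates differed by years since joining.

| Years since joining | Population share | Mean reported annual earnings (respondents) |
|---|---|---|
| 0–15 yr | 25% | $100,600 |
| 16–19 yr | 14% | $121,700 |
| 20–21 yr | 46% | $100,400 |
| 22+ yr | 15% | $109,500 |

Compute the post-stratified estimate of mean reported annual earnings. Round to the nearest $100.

$104,800

Weight each group's respondent value by its population share:
  0–15 yr: 0.25 × 100,600 = 25,150
  16–19 yr: 0.14 × 121,700 = 17,038
  20–21 yr: 0.46 × 100,400 = 46,184
  22+ yr: 0.15 × 109,500 = 16,425
Post-stratified estimate = 104,797 → $104,800.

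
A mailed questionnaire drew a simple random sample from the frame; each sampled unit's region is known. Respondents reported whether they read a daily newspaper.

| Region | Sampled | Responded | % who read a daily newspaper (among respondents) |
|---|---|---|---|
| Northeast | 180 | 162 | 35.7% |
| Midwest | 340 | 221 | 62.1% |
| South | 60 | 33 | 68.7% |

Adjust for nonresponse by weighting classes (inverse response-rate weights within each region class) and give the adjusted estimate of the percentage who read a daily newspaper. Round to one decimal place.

Response rates by class: Northeast 162/180 = 90%, Midwest 221/340 = 65%, South 33/60 = 55%.
Each respondent's weight = sampled/responded in their class; summing within a class gives n_sampled, so:
  Northeast: 180 × 35.7 = 6426
  Midwest: 340 × 62.1 = 21,114
  South: 60 × 68.7 = 4122
Adjusted estimate = 31,662 / 580 = 54.5897 → 54.6%.

54.6%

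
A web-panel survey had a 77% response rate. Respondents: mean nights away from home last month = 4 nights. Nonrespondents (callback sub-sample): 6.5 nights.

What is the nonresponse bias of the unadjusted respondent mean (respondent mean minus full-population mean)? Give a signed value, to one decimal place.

Nonresponse fraction = 1 − 0.77 = 0.23.
Bias = (nonresponse fraction) × (respondent mean − nonrespondent mean)
     = 0.23 × (4 − 6.5) = 0.23 × -2.5 = -0.575.

-0.6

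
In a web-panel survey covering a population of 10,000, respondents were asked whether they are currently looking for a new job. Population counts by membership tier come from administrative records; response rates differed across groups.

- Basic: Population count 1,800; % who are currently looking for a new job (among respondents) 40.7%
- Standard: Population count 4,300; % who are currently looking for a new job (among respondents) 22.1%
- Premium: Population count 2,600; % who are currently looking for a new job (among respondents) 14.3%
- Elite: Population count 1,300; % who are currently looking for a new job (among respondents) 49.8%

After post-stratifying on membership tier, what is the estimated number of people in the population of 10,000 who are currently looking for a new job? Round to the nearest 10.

Each cell contributes its population count × the respondent rate:
  Basic: 1,800 × 40.7% = 732.6
  Standard: 4,300 × 22.1% = 950.3
  Premium: 2,600 × 14.3% = 371.8
  Elite: 1,300 × 49.8% = 647.4
Estimated total = 2702.1 → 2,700.

2,700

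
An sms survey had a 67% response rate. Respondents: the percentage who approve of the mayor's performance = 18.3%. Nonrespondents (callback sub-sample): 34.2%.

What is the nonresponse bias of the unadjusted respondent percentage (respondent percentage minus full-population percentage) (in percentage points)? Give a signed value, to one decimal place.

Nonresponse fraction = 1 − 0.67 = 0.33.
Bias = (nonresponse fraction) × (respondent percentage − nonrespondent percentage)
     = 0.33 × (18.3 − 34.2) = 0.33 × -15.9 = -5.247.

-5.2 percentage points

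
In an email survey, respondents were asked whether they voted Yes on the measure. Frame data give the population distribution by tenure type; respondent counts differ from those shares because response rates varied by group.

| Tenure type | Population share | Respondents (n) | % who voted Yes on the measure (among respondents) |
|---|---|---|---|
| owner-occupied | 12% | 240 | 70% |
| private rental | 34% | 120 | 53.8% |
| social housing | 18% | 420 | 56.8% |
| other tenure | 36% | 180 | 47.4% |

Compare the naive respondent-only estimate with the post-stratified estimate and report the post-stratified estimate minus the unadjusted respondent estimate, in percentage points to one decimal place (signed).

-4.0 percentage points

Without adjustment, the pooled respondent share is:
  (240/960)×70 + (120/960)×53.8 + (420/960)×56.8 + (180/960)×47.4 = 57.9625%
Post-stratified estimate weights by population shares:
  0.12×70 + 0.34×53.8 + 0.18×56.8 + 0.36×47.4 = 53.98%
Difference = 53.98 − 57.9625 = -3.9825 pp.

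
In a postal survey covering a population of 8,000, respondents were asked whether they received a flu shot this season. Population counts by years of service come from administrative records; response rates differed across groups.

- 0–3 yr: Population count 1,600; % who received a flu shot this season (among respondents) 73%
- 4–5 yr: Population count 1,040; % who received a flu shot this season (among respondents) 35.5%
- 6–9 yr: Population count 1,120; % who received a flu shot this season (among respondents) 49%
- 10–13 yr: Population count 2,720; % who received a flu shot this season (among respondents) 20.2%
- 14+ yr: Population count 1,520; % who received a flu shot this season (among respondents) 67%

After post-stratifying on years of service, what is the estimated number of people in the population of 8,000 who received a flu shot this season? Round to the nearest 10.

3,650

Estimated count per cell = population count × respondent percentage:
  0–3 yr: 1,600 × 73% = 1168
  4–5 yr: 1,040 × 35.5% = 369.2
  6–9 yr: 1,120 × 49% = 548.8
  10–13 yr: 2,720 × 20.2% = 549.44
  14+ yr: 1,520 × 67% = 1018.4
Estimated total = 3653.84 → 3,650.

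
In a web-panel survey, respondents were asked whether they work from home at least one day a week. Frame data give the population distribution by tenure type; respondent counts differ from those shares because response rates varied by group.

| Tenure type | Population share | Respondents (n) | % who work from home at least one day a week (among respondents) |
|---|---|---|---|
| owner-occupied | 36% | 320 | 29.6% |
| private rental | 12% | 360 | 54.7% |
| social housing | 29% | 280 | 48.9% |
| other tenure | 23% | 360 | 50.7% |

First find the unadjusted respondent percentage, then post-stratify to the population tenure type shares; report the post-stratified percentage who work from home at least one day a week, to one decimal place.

Without adjustment, the pooled respondent share is:
  (320/1320)×29.6 + (360/1320)×54.7 + (280/1320)×48.9 + (360/1320)×50.7 = 46.2939%
Post-stratified estimate weights by population shares:
  0.36×29.6 + 0.12×54.7 + 0.29×48.9 + 0.23×50.7 = 43.062%

43.1%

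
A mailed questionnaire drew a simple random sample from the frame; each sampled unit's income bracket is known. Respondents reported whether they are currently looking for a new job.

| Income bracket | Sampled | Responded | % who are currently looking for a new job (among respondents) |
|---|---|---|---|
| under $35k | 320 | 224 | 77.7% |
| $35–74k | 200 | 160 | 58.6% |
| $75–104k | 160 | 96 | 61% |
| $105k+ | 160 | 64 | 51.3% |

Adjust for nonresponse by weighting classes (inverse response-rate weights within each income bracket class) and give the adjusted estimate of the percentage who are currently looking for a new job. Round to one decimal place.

Class response rates: under $35k 224/320 = 70%, $35–74k 160/200 = 80%, $75–104k 96/160 = 60%, $105k+ 64/160 = 40%.
Inverse-response-rate weighting restores each class to its sampled count, so class totals weight by n_sampled:
  under $35k: 320 × 77.7 = 24,864
  $35–74k: 200 × 58.6 = 11,720
  $75–104k: 160 × 61 = 9760
  $105k+: 160 × 51.3 = 8208
Adjusted estimate = 54,552 / 840 = 64.9429 → 64.9%.

64.9%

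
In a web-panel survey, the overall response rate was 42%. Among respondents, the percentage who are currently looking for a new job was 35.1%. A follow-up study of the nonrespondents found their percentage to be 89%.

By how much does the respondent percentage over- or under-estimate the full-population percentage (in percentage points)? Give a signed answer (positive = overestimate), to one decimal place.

Nonresponse fraction = 1 − 0.42 = 0.58.
Bias = (nonresponse fraction) × (respondent percentage − nonrespondent percentage)
     = 0.58 × (35.1 − 89) = 0.58 × -53.9 = -31.262.

-31.3 percentage points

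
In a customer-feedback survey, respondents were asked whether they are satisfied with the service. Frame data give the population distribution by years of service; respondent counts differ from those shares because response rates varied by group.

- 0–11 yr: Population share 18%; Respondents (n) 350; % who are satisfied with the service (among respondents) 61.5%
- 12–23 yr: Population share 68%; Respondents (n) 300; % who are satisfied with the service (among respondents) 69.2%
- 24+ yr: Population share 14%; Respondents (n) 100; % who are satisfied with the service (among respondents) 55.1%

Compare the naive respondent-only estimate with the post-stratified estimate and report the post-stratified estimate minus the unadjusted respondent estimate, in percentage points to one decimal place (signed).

+2.1 percentage points

Without adjustment, the pooled respondent share is:
  (350/750)×61.5 + (300/750)×69.2 + (100/750)×55.1 = 63.7267%
Post-stratifying to population shares instead:
  0.18×61.5 + 0.68×69.2 + 0.14×55.1 = 65.84%
Difference = 65.84 − 63.7267 = 2.1133 pp.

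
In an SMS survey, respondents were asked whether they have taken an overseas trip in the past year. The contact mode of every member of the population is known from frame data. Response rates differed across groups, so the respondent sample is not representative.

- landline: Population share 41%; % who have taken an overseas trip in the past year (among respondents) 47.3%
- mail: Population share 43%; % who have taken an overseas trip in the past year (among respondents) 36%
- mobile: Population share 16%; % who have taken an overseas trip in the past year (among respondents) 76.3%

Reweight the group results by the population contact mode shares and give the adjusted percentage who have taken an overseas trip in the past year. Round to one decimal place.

Each cell contributes population-share × respondent value:
  landline: 0.41 × 47.3 = 19.393
  mail: 0.43 × 36 = 15.48
  mobile: 0.16 × 76.3 = 12.208
Post-stratified estimate = 47.081 → 47.1%.

47.1%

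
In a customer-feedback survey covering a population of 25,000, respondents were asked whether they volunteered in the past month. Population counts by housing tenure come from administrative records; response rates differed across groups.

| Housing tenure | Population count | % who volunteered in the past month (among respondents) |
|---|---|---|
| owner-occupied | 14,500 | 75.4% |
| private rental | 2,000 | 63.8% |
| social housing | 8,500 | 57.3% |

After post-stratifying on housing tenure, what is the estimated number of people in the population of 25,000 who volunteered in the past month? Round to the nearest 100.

Each cell contributes its population count × the respondent rate:
  owner-occupied: 14,500 × 75.4% = 10,933
  private rental: 2,000 × 63.8% = 1276
  social housing: 8,500 × 57.3% = 4870.5
Estimated total = 17079.5 → 17,100.

17,100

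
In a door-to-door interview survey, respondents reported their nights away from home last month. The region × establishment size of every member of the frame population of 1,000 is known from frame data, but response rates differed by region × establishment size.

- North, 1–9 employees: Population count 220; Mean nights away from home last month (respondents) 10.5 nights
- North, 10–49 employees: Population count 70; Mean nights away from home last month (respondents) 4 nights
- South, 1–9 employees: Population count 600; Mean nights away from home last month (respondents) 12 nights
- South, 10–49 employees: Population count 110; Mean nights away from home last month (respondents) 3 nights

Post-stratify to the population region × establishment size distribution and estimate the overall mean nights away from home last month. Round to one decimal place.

10.1

Weight each group's respondent value by its population share:
  North, 1–9 employees: (220/1,000) × 10.5 = 2.31
  North, 10–49 employees: (70/1,000) × 4 = 0.28
  South, 1–9 employees: (600/1,000) × 12 = 7.2
  South, 10–49 employees: (110/1,000) × 3 = 0.33
Post-stratified estimate = 10.12 → 10.1.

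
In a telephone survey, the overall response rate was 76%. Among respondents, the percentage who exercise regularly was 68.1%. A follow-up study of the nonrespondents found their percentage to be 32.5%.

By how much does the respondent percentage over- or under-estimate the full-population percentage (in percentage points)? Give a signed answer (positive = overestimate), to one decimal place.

+8.5 percentage points

Nonresponse fraction = 1 − 0.76 = 0.24.
Bias = (nonresponse fraction) × (respondent percentage − nonrespondent percentage)
     = 0.24 × (68.1 − 32.5) = 0.24 × 35.6 = 8.544.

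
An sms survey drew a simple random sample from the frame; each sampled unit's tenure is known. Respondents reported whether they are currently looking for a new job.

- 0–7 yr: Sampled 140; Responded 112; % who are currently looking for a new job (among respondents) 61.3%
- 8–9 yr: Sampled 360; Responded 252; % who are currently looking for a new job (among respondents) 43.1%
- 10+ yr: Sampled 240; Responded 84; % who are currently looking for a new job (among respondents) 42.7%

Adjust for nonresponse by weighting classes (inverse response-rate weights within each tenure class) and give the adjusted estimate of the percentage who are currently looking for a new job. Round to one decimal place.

46.4%

Class response rates: 0–7 yr 112/140 = 80%, 8–9 yr 252/360 = 70%, 10+ yr 84/240 = 35%.
With weight = n_sampled/n_responded per class, the weighted class total is n_sampled:
  0–7 yr: 140 × 61.3 = 8582
  8–9 yr: 360 × 43.1 = 15,516
  10+ yr: 240 × 42.7 = 10,248
Adjusted estimate = 34,346 / 740 = 46.4135 → 46.4%.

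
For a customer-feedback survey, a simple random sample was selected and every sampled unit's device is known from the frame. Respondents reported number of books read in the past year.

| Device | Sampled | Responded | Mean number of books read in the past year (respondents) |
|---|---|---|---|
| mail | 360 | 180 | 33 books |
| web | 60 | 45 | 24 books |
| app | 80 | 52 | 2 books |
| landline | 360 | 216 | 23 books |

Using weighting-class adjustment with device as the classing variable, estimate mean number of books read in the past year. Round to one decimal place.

Class response rates: mail 180/360 = 50%, web 45/60 = 75%, app 52/80 = 65%, landline 216/360 = 60%.
Weighting each respondent by the inverse class response rate inflates each class back to its sampled size, so the class weight is n_sampled:
  mail: 360 × 33 = 11,880
  web: 60 × 24 = 1440
  app: 80 × 2 = 160
  landline: 360 × 23 = 8280
Adjusted estimate = 21,760 / 860 = 25.3023 → 25.3.

25.3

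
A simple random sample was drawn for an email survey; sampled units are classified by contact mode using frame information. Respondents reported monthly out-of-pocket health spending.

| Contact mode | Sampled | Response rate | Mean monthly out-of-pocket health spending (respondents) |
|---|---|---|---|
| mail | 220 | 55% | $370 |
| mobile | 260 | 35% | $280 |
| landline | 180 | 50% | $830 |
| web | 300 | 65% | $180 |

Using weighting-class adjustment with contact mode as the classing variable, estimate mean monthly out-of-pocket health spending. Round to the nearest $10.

Inverse-response-rate weighting restores each class to its sampled count, so class totals weight by n_sampled:
  mail: 220 × 370 = 81,400
  mobile: 260 × 280 = 72,800
  landline: 180 × 830 = 149,400
  web: 300 × 180 = 54,000
Adjusted estimate = 357,600 / 960 = 372.5 → $370.

$370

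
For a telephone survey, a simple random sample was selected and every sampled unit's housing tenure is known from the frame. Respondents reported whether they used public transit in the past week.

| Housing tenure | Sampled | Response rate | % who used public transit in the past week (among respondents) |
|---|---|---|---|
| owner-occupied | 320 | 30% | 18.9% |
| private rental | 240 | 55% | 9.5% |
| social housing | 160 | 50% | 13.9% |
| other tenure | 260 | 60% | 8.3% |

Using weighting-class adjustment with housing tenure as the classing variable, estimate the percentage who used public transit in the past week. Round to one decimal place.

13.0%

Weighting each respondent by the inverse class response rate inflates each class back to its sampled size, so the class weight is n_sampled:
  owner-occupied: 320 × 18.9 = 6048
  private rental: 240 × 9.5 = 2280
  social housing: 160 × 13.9 = 2224
  other tenure: 260 × 8.3 = 2158
Adjusted estimate = 12,710 / 980 = 12.9694 → 13.0%.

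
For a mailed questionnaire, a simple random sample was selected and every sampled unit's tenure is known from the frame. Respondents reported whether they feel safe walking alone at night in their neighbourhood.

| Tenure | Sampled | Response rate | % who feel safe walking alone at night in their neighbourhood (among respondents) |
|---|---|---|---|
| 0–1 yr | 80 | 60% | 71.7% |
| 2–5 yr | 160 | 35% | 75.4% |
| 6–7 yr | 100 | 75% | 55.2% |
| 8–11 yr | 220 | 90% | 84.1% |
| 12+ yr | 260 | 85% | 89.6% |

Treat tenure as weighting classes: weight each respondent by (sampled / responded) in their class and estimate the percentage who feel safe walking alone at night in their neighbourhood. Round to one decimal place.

79.4%

Weighting each respondent by the inverse class response rate inflates each class back to its sampled size, so the class weight is n_sampled:
  0–1 yr: 80 × 71.7 = 5736
  2–5 yr: 160 × 75.4 = 12,064
  6–7 yr: 100 × 55.2 = 5520
  8–11 yr: 220 × 84.1 = 18,502
  12+ yr: 260 × 89.6 = 23,296
Adjusted estimate = 65,118 / 820 = 79.4122 → 79.4%.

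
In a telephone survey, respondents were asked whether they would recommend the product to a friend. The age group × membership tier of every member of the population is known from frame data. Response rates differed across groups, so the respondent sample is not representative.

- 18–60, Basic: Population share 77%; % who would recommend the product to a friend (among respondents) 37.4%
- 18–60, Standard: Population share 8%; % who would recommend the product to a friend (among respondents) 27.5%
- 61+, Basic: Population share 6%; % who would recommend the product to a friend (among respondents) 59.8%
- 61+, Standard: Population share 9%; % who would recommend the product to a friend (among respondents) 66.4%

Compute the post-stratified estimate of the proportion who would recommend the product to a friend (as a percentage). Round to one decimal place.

Post-stratification weights by population share, not respondent share:
  18–60, Basic: 0.77 × 37.4 = 28.798
  18–60, Standard: 0.08 × 27.5 = 2.2
  61+, Basic: 0.06 × 59.8 = 3.588
  61+, Standard: 0.09 × 66.4 = 5.976
Post-stratified estimate = 40.562 → 40.6%.

40.6%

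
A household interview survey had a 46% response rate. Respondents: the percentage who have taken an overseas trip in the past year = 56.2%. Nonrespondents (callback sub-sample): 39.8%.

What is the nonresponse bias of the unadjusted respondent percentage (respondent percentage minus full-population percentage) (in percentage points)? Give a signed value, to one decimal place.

Nonresponse fraction = 1 − 0.46 = 0.54.
Bias = (nonresponse fraction) × (respondent percentage − nonrespondent percentage)
     = 0.54 × (56.2 − 39.8) = 0.54 × 16.4 = 8.856.

+8.9 percentage points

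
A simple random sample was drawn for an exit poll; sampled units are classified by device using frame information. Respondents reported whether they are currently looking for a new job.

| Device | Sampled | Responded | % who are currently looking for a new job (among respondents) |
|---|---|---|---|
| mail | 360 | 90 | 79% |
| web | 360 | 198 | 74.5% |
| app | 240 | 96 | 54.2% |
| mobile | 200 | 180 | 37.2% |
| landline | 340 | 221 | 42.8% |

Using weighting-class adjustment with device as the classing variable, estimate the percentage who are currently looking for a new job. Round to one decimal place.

Response rates by class: mail 90/360 = 25%, web 198/360 = 55%, app 96/240 = 40%, mobile 180/200 = 90%, landline 221/340 = 65%.
Each respondent's weight = sampled/responded in their class; summing within a class gives n_sampled, so:
  mail: 360 × 79 = 28,440
  web: 360 × 74.5 = 26,820
  app: 240 × 54.2 = 13,008
  mobile: 200 × 37.2 = 7440
  landline: 340 × 42.8 = 14552
Adjusted estimate = 90,260 / 1,500 = 60.1733 → 60.2%.

60.2%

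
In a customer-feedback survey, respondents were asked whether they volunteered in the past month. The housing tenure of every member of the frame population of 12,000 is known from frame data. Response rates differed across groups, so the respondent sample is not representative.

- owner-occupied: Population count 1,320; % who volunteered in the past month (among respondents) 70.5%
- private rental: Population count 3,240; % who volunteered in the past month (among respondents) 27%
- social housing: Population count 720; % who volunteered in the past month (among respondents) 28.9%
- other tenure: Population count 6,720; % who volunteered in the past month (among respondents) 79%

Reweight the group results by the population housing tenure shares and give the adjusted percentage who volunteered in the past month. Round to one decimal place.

Weight each group's respondent value by its population share:
  owner-occupied: (1,320/12,000) × 70.5 = 7.755
  private rental: (3,240/12,000) × 27 = 7.29
  social housing: (720/12,000) × 28.9 = 1.734
  other tenure: (6,720/12,000) × 79 = 44.24
Post-stratified estimate = 61.019 → 61.0%.

61.0%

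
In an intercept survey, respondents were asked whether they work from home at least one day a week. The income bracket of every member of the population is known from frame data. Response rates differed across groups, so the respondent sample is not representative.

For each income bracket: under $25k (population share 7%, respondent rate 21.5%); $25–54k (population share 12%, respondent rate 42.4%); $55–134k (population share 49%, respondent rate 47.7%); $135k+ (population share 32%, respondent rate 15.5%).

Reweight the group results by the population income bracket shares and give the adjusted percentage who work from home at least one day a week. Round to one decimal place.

34.9%

Reweight to the known income bracket distribution:
  under $25k: 0.07 × 21.5 = 1.505
  $25–54k: 0.12 × 42.4 = 5.088
  $55–134k: 0.49 × 47.7 = 23.373
  $135k+: 0.32 × 15.5 = 4.96
Post-stratified estimate = 34.926 → 34.9%.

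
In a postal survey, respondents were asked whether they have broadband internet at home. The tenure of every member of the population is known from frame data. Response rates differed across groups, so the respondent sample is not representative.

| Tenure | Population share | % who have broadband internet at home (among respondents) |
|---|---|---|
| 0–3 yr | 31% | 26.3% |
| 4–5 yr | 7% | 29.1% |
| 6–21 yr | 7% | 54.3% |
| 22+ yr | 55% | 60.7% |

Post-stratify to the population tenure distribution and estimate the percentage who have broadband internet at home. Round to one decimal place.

47.4%

Post-stratification weights by population share, not respondent share:
  0–3 yr: 0.31 × 26.3 = 8.153
  4–5 yr: 0.07 × 29.1 = 2.037
  6–21 yr: 0.07 × 54.3 = 3.801
  22+ yr: 0.55 × 60.7 = 33.385
Post-stratified estimate = 47.376 → 47.4%.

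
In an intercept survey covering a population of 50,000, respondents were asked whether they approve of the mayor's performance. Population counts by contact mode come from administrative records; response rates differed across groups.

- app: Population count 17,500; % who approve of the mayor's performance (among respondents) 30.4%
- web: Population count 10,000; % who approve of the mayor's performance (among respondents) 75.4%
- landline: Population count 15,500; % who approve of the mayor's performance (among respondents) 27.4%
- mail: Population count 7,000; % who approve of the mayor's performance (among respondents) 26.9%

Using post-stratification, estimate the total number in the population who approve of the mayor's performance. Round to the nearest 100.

19,000

Estimated count per cell = population count × respondent percentage:
  app: 17,500 × 30.4% = 5320
  web: 10,000 × 75.4% = 7540
  landline: 15,500 × 27.4% = 4247
  mail: 7,000 × 26.9% = 1883
Estimated total = 18,990 → 19,000.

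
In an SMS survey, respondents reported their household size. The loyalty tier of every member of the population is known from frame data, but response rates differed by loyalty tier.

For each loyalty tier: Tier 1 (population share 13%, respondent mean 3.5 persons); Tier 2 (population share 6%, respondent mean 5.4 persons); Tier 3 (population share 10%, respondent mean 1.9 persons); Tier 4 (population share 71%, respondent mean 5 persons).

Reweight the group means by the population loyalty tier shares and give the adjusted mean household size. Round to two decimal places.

4.52

Each cell contributes population-share × respondent value:
  Tier 1: 0.13 × 3.5 = 0.455
  Tier 2: 0.06 × 5.4 = 0.324
  Tier 3: 0.1 × 1.9 = 0.19
  Tier 4: 0.71 × 5 = 3.55
Post-stratified estimate = 4.519 → 4.52.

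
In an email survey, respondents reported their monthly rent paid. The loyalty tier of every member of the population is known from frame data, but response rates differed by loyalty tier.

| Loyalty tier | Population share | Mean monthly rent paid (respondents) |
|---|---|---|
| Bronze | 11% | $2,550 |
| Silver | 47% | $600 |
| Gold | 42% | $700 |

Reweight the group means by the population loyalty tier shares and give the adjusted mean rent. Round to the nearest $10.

$860

Post-stratification weights by population share, not respondent share:
  Bronze: 0.11 × 2550 = 280.5
  Silver: 0.47 × 600 = 282
  Gold: 0.42 × 700 = 294
Post-stratified estimate = 856.5 → $860.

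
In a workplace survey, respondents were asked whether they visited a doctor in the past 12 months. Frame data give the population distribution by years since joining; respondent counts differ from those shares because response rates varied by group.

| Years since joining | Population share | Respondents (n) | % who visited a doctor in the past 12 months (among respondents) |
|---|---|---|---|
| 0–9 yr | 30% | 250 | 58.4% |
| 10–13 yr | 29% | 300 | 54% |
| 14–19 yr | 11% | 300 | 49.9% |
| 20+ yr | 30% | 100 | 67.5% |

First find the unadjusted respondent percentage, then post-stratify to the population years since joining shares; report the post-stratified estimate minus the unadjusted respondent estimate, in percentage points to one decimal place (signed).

Without adjustment, the pooled respondent share is:
  (250/950)×58.4 + (300/950)×54 + (300/950)×49.9 + (100/950)×67.5 = 55.2842%
Reweighting by population years since joining shares:
  0.3×58.4 + 0.29×54 + 0.11×49.9 + 0.3×67.5 = 58.919%
Difference = 58.919 − 55.2842 = 3.6348 pp.

+3.6 percentage points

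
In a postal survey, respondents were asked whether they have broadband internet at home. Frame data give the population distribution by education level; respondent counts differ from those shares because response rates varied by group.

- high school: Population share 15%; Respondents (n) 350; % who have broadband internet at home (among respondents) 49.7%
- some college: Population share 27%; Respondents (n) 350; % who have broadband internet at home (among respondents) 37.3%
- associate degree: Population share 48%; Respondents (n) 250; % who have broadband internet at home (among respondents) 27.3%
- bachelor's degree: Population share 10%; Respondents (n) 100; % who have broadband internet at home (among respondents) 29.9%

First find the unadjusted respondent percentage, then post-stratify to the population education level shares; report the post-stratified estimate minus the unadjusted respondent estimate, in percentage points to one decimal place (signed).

Without adjustment, the pooled respondent share is:
  (350/1050)×49.7 + (350/1050)×37.3 + (250/1050)×27.3 + (100/1050)×29.9 = 38.3476%
Post-stratifying to population shares instead:
  0.15×49.7 + 0.27×37.3 + 0.48×27.3 + 0.1×29.9 = 33.62%
Difference = 33.62 − 38.3476 = -4.7276 pp.

-4.7 percentage points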